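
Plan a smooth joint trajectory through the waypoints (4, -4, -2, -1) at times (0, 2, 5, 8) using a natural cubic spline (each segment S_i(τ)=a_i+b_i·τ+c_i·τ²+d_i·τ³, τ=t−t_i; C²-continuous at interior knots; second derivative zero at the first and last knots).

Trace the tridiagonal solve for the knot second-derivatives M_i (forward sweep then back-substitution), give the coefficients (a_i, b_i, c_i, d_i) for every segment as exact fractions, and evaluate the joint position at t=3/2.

  seg 0: a=4 b=-186/37 c=0 d=19/74
  seg 1: a=-4 b=-72/37 c=57/37 d=-223/999
  seg 2: a=-2 b=47/37 c=-52/111 d=52/999
S(3/2) = -1583/592

Δ: Δ0=-4, Δ1=2/3, Δ2=1/3
row 1: diag=10, rhs=28; c'=3/10, d'=14/5
row 2: denom=12−3·3/10=111/10; d'=(-2−3·14/5)/(111/10)=-104/111
back: M2=-104/111
back: M1=14/5−3/10·-104/111=114/37
M: M0=0, M1=114/37, M2=-104/111, M3=0
seg 0: a=4, c=M0/2=0, d=(M1−M0)/(6·2)=19/74, b=Δ0−h0·(2M0+M1)/6=-186/37
seg 1: a=-4, c=M1/2=57/37, d=(M2−M1)/(6·3)=-223/999, b=Δ1−h1·(2M1+M2)/6=-72/37
seg 2: a=-2, c=M2/2=-52/111, d=(M3−M2)/(6·3)=52/999, b=Δ2−h2·(2M2+M3)/6=47/37
t_q=3/2 → seg 0, τ=3/2; S=4+-186/37·τ+0·τ²+19/74·τ³=-1583/592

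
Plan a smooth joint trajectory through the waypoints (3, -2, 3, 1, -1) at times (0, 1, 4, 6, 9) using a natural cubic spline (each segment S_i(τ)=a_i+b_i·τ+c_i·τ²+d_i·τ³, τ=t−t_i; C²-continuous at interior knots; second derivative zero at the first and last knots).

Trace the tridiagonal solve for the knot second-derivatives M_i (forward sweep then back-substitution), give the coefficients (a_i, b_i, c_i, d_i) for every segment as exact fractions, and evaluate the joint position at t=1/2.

Δ: Δ0=-5, Δ1=5/3, Δ2=-1, Δ3=-2/3
row 1: diag=8, rhs=40; c'=3/8, d'=5
row 2: denom=10−3·3/8=71/8; d'=(-16−3·5)/(71/8)=-248/71
row 3: denom=10−2·16/71=678/71; d'=(2−2·-248/71)/(678/71)=319/339
back: M3=319/339
back: M2=-248/71−16/71·319/339=-1256/339
back: M1=5−3/8·-1256/339=722/113
M: M0=0, M1=722/113, M2=-1256/339, M3=319/339, M4=0
seg 0: a=3, c=M0/2=0, d=(M1−M0)/(6·1)=361/339, b=Δ0−h0·(2M0+M1)/6=-2056/339
seg 1: a=-2, c=M1/2=361/113, d=(M2−M1)/(6·3)=-1711/3051, b=Δ1−h1·(2M1+M2)/6=-973/339
seg 2: a=3, c=M2/2=-628/339, d=(M3−M2)/(6·2)=175/452, b=Δ2−h2·(2M2+M3)/6=392/339
seg 3: a=1, c=M3/2=319/678, d=(M4−M3)/(6·3)=-319/6102, b=Δ3−h3·(2M3+M4)/6=-545/339
t_q=1/2 → seg 0, τ=1/2; S=3+-2056/339·τ+0·τ²+361/339·τ³=91/904

  seg 0: a=3 b=-2056/339 c=0 d=361/339
  seg 1: a=-2 b=-973/339 c=361/113 d=-1711/3051
  seg 2: a=3 b=392/339 c=-628/339 d=175/452
  seg 3: a=1 b=-545/339 c=319/678 d=-319/6102
S(1/2) = 91/904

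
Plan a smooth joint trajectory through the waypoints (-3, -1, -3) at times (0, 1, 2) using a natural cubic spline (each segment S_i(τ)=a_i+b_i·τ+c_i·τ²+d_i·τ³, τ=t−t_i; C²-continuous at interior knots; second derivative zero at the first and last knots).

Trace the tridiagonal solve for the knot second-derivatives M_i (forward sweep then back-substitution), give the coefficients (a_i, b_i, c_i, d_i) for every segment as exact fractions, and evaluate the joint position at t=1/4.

Δ: Δ0=2, Δ1=-2
row 1: diag=4, rhs=-24; c'=1/4, d'=-6
back: M1=-6
M: M0=0, M1=-6, M2=0
seg 0: a=-3, c=M0/2=0, d=(M1−M0)/(6·1)=-1, b=Δ0−h0·(2M0+M1)/6=3
seg 1: a=-1, c=M1/2=-3, d=(M2−M1)/(6·1)=1, b=Δ1−h1·(2M1+M2)/6=0
t_q=1/4 → seg 0, τ=1/4; S=-3+3·τ+0·τ²+-1·τ³=-145/64

  seg 0: a=-3 b=3 c=0 d=-1
  seg 1: a=-1 b=0 c=-3 d=1
S(1/4) = -145/64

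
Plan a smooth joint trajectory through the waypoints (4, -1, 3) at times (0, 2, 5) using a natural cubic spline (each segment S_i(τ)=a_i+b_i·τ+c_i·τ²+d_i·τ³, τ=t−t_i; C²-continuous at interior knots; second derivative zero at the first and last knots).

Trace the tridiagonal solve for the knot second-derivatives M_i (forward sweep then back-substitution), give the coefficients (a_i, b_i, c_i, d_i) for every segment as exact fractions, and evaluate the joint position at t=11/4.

  seg 0: a=4 b=-49/15 c=0 d=23/120
  seg 1: a=-1 b=-29/30 c=23/20 d=-23/180
S(11/4) = -1449/1280

Δ: Δ0=-5/2, Δ1=4/3
row 1: diag=10, rhs=23; c'=3/10, d'=23/10
back: M1=23/10
M: M0=0, M1=23/10, M2=0
seg 0: a=4, c=M0/2=0, d=(M1−M0)/(6·2)=23/120, b=Δ0−h0·(2M0+M1)/6=-49/15
seg 1: a=-1, c=M1/2=23/20, d=(M2−M1)/(6·3)=-23/180, b=Δ1−h1·(2M1+M2)/6=-29/30
t_q=11/4 → seg 1, τ=3/4; S=-1+-29/30·τ+23/20·τ²+-23/180·τ³=-1449/1280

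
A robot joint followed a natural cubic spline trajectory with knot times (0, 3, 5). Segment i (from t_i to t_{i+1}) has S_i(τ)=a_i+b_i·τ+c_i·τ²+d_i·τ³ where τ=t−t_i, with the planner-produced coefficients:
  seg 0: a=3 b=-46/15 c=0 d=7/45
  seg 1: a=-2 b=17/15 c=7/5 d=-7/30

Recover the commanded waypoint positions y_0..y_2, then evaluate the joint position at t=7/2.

y_0=3 y_1=-2 y_2=4
S(7/2) = -89/80

y_0 = S_0(0) = a_0 = 3
y_1 = S_1(0) = a_1 = -2
y_2 = S_1(2) = 4
t_q=7/2 is in segment 1 (τ=1/2); S_1(τ)=-89/80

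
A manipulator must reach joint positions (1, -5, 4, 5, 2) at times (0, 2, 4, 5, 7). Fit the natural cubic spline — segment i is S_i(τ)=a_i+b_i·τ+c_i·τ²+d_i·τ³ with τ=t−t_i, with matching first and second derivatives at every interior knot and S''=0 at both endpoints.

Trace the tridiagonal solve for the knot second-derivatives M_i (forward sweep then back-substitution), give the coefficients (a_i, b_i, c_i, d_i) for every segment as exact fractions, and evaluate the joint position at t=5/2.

Δ: Δ0=-3, Δ1=9/2, Δ2=1, Δ3=-3/2
row 1: diag=8, rhs=45; c'=1/4, d'=45/8
row 2: denom=6−2·1/4=11/2; d'=(-21−2·45/8)/(11/2)=-129/22
row 3: denom=6−1·2/11=64/11; d'=(-15−1·-129/22)/(64/11)=-201/128
back: M3=-201/128
back: M2=-129/22−2/11·-201/128=-357/64
back: M1=45/8−1/4·-357/64=1797/256
M: M0=0, M1=1797/256, M2=-357/64, M3=-201/128, M4=0
seg 0: a=1, c=M0/2=0, d=(M1−M0)/(6·2)=599/1024, b=Δ0−h0·(2M0+M1)/6=-1367/256
seg 1: a=-5, c=M1/2=1797/512, d=(M2−M1)/(6·2)=-1075/1024, b=Δ1−h1·(2M1+M2)/6=215/128
seg 2: a=4, c=M2/2=-357/128, d=(M3−M2)/(6·1)=171/256, b=Δ2−h2·(2M2+M3)/6=799/256
seg 3: a=5, c=M3/2=-201/256, d=(M4−M3)/(6·2)=67/512, b=Δ3−h3·(2M3+M4)/6=-29/64
t_q=5/2 → seg 1, τ=1/2; S=-5+215/128·τ+1797/512·τ²+-1075/1024·τ³=-27967/8192

  seg 0: a=1 b=-1367/256 c=0 d=599/1024
  seg 1: a=-5 b=215/128 c=1797/512 d=-1075/1024
  seg 2: a=4 b=799/256 c=-357/128 d=171/256
  seg 3: a=5 b=-29/64 c=-201/256 d=67/512
S(5/2) = -27967/8192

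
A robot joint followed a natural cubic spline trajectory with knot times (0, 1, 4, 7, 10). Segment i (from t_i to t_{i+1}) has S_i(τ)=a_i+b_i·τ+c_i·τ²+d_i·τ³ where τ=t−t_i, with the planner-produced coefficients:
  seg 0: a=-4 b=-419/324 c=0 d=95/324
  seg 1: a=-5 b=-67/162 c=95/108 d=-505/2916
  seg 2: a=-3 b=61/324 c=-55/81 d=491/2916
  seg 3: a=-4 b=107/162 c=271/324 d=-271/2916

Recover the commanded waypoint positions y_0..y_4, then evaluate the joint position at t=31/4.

y_0 = S_0(0) = a_0 = -4
y_1 = S_1(0) = a_1 = -5
y_2 = S_2(0) = a_2 = -3
y_3 = S_3(0) = a_3 = -4
y_4 = S_3(3) = 3
t_q=31/4 is in segment 3 (τ=3/4); S_3(τ)=-7081/2304

y_0=-4 y_1=-5 y_2=-3 y_3=-4 y_4=3
S(31/4) = -7081/2304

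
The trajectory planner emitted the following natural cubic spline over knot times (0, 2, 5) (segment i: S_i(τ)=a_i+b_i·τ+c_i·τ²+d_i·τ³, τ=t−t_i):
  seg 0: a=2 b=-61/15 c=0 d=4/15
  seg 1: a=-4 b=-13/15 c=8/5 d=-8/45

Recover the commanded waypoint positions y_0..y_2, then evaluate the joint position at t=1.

y_0 = S_0(0) = a_0 = 2
y_1 = S_1(0) = a_1 = -4
y_2 = S_1(3) = 3
t_q=1 is in segment 0 (τ=1); S_0(τ)=-9/5

y_0=2 y_1=-4 y_2=3
S(1) = -9/5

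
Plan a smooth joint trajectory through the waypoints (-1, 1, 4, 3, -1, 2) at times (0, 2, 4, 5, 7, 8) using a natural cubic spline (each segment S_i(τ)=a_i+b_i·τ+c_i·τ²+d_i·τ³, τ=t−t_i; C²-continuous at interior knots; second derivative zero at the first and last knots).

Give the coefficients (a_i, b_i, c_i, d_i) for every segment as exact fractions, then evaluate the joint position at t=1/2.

Δ: Δ0=1, Δ1=3/2, Δ2=-1, Δ3=-2, Δ4=3
row 1: diag=8, rhs=3; c'=1/4, d'=3/8
row 2: denom=6−2·1/4=11/2; d'=(-15−2·3/8)/(11/2)=-63/22
row 3: denom=6−1·2/11=64/11; d'=(-6−1·-63/22)/(64/11)=-69/128
row 4: denom=6−2·11/32=85/16; d'=(30−2·-69/128)/(85/16)=117/20
back: M4=117/20
back: M3=-69/128−11/32·117/20=-51/20
back: M2=-63/22−2/11·-51/20=-12/5
back: M1=3/8−1/4·-12/5=39/40
M: M0=0, M1=39/40, M2=-12/5, M3=-51/20, M4=117/20, M5=0
seg 0: a=-1, c=M0/2=0, d=(M1−M0)/(6·2)=13/160, b=Δ0−h0·(2M0+M1)/6=27/40
seg 1: a=1, c=M1/2=39/80, d=(M2−M1)/(6·2)=-9/32, b=Δ1−h1·(2M1+M2)/6=33/20
seg 2: a=4, c=M2/2=-6/5, d=(M3−M2)/(6·1)=-1/40, b=Δ2−h2·(2M2+M3)/6=9/40
seg 3: a=3, c=M3/2=-51/40, d=(M4−M3)/(6·2)=7/10, b=Δ3−h3·(2M3+M4)/6=-9/4
seg 4: a=-1, c=M4/2=117/40, d=(M5−M4)/(6·1)=-39/40, b=Δ4−h4·(2M4+M5)/6=21/20
t_q=1/2 → seg 0, τ=1/2; S=-1+27/40·τ+0·τ²+13/160·τ³=-167/256

  seg 0: a=-1 b=27/40 c=0 d=13/160
  seg 1: a=1 b=33/20 c=39/80 d=-9/32
  seg 2: a=4 b=9/40 c=-6/5 d=-1/40
  seg 3: a=3 b=-9/4 c=-51/40 d=7/10
  seg 4: a=-1 b=21/20 c=117/40 d=-39/40
S(1/2) = -167/256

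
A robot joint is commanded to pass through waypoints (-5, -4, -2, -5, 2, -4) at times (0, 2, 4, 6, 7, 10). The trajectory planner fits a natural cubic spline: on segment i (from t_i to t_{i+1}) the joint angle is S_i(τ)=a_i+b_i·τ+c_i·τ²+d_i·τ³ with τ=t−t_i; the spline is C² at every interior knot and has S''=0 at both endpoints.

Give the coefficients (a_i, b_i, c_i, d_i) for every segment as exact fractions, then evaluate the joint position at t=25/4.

  seg 0: a=-5 b=-37/641 c=0 d=715/5128
  seg 1: a=-4 b=2071/1282 c=2145/2564 d=-1467/2564
  seg 2: a=-2 b=-2441/1282 c=-6657/2564 d=7175/5128
  seg 3: a=-5 b=2885/641 c=3717/641 d=-2115/641
  seg 4: a=2 b=3974/641 c=-2628/641 d=292/641
S(25/4) = -146207/41024

Δ: Δ0=1/2, Δ1=1, Δ2=-3/2, Δ3=7, Δ4=-2
row 1: diag=8, rhs=3; c'=1/4, d'=3/8
row 2: denom=8−2·1/4=15/2; d'=(-15−2·3/8)/(15/2)=-21/10
row 3: denom=6−2·4/15=82/15; d'=(51−2·-21/10)/(82/15)=414/41
row 4: denom=8−1·15/82=641/82; d'=(-54−1·414/41)/(641/82)=-5256/641
back: M4=-5256/641
back: M3=414/41−15/82·-5256/641=7434/641
back: M2=-21/10−4/15·7434/641=-6657/1282
back: M1=3/8−1/4·-6657/1282=2145/1282
M: M0=0, M1=2145/1282, M2=-6657/1282, M3=7434/641, M4=-5256/641, M5=0
seg 0: a=-5, c=M0/2=0, d=(M1−M0)/(6·2)=715/5128, b=Δ0−h0·(2M0+M1)/6=-37/641
seg 1: a=-4, c=M1/2=2145/2564, d=(M2−M1)/(6·2)=-1467/2564, b=Δ1−h1·(2M1+M2)/6=2071/1282
seg 2: a=-2, c=M2/2=-6657/2564, d=(M3−M2)/(6·2)=7175/5128, b=Δ2−h2·(2M2+M3)/6=-2441/1282
seg 3: a=-5, c=M3/2=3717/641, d=(M4−M3)/(6·1)=-2115/641, b=Δ3−h3·(2M3+M4)/6=2885/641
seg 4: a=2, c=M4/2=-2628/641, d=(M5−M4)/(6·3)=292/641, b=Δ4−h4·(2M4+M5)/6=3974/641
t_q=25/4 → seg 3, τ=1/4; S=-5+2885/641·τ+3717/641·τ²+-2115/641·τ³=-146207/41024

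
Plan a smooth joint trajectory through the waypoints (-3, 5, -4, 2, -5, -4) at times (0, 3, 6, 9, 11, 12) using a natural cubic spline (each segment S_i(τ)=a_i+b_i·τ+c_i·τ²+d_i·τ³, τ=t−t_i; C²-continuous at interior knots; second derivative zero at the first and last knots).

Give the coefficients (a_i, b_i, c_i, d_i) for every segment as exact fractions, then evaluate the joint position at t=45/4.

  seg 0: a=-3 b=679/144 c=0 d=-295/1296
  seg 1: a=5 b=-103/72 c=-295/144 d=659/1296
  seg 2: a=-4 b=1/144 c=91/36 d=-805/1296
  seg 3: a=2 b=-115/72 c=-49/16 d=19/18
  seg 4: a=-5 b=-85/72 c=157/48 d=-157/144
S(45/4) = -15691/3072

Δ: Δ0=8/3, Δ1=-3, Δ2=2, Δ3=-7/2, Δ4=1
row 1: diag=12, rhs=-34; c'=1/4, d'=-17/6
row 2: denom=12−3·1/4=45/4; d'=(30−3·-17/6)/(45/4)=154/45
row 3: denom=10−3·4/15=46/5; d'=(-33−3·154/45)/(46/5)=-649/138
row 4: denom=6−2·5/23=128/23; d'=(27−2·-649/138)/(128/23)=157/24
back: M4=157/24
back: M3=-649/138−5/23·157/24=-49/8
back: M2=154/45−4/15·-49/8=91/18
back: M1=-17/6−1/4·91/18=-295/72
M: M0=0, M1=-295/72, M2=91/18, M3=-49/8, M4=157/24, M5=0
seg 0: a=-3, c=M0/2=0, d=(M1−M0)/(6·3)=-295/1296, b=Δ0−h0·(2M0+M1)/6=679/144
seg 1: a=5, c=M1/2=-295/144, d=(M2−M1)/(6·3)=659/1296, b=Δ1−h1·(2M1+M2)/6=-103/72
seg 2: a=-4, c=M2/2=91/36, d=(M3−M2)/(6·3)=-805/1296, b=Δ2−h2·(2M2+M3)/6=1/144
seg 3: a=2, c=M3/2=-49/16, d=(M4−M3)/(6·2)=19/18, b=Δ3−h3·(2M3+M4)/6=-115/72
seg 4: a=-5, c=M4/2=157/48, d=(M5−M4)/(6·1)=-157/144, b=Δ4−h4·(2M4+M5)/6=-85/72
t_q=45/4 → seg 4, τ=1/4; S=-5+-85/72·τ+157/48·τ²+-157/144·τ³=-15691/3072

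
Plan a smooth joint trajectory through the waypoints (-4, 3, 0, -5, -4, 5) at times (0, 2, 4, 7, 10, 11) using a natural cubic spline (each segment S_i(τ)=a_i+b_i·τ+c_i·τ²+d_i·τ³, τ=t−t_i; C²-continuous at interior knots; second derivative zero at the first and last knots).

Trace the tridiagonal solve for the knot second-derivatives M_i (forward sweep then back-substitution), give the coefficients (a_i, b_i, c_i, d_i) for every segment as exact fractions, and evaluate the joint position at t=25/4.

  seg 0: a=-4 b=7292/1509 c=0 d=-4021/12072
  seg 1: a=3 b=2521/3018 c=-4021/2012 d=5015/12072
  seg 2: a=0 b=-3280/1509 c=497/1006 d=-109/1006
  seg 3: a=-5 b=-6443/3018 c=-242/503 d=3935/9054
  seg 4: a=-4 b=10130/1509 c=3451/1006 d=-3451/3018
S(25/4) = -233313/64384

Δ: Δ0=7/2, Δ1=-3/2, Δ2=-5/3, Δ3=1/3, Δ4=9
row 1: diag=8, rhs=-30; c'=1/4, d'=-15/4
row 2: denom=10−2·1/4=19/2; d'=(-1−2·-15/4)/(19/2)=13/19
row 3: denom=12−3·6/19=210/19; d'=(12−3·13/19)/(210/19)=9/10
row 4: denom=8−3·19/70=503/70; d'=(52−3·9/10)/(503/70)=3451/503
back: M4=3451/503
back: M3=9/10−19/70·3451/503=-484/503
back: M2=13/19−6/19·-484/503=497/503
back: M1=-15/4−1/4·497/503=-4021/1006
M: M0=0, M1=-4021/1006, M2=497/503, M3=-484/503, M4=3451/503, M5=0
seg 0: a=-4, c=M0/2=0, d=(M1−M0)/(6·2)=-4021/12072, b=Δ0−h0·(2M0+M1)/6=7292/1509
seg 1: a=3, c=M1/2=-4021/2012, d=(M2−M1)/(6·2)=5015/12072, b=Δ1−h1·(2M1+M2)/6=2521/3018
seg 2: a=0, c=M2/2=497/1006, d=(M3−M2)/(6·3)=-109/1006, b=Δ2−h2·(2M2+M3)/6=-3280/1509
seg 3: a=-5, c=M3/2=-242/503, d=(M4−M3)/(6·3)=3935/9054, b=Δ3−h3·(2M3+M4)/6=-6443/3018
seg 4: a=-4, c=M4/2=3451/1006, d=(M5−M4)/(6·1)=-3451/3018, b=Δ4−h4·(2M4+M5)/6=10130/1509
t_q=25/4 → seg 2, τ=9/4; S=0+-3280/1509·τ+497/1006·τ²+-109/1006·τ³=-233313/64384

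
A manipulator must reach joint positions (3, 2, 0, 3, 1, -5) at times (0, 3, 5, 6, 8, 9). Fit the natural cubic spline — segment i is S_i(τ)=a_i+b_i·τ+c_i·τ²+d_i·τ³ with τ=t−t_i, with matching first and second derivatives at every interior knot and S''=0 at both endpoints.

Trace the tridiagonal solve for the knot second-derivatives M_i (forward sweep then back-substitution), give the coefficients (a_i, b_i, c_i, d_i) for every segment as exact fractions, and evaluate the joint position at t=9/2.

Δ: Δ0=-1/3, Δ1=-1, Δ2=3, Δ3=-1, Δ4=-6
row 1: diag=10, rhs=-4; c'=1/5, d'=-2/5
row 2: denom=6−2·1/5=28/5; d'=(24−2·-2/5)/(28/5)=31/7
row 3: denom=6−1·5/28=163/28; d'=(-24−1·31/7)/(163/28)=-796/163
row 4: denom=6−2·56/163=866/163; d'=(-30−2·-796/163)/(866/163)=-1649/433
back: M4=-1649/433
back: M3=-796/163−56/163·-1649/433=-1548/433
back: M2=31/7−5/28·-1548/433=2194/433
back: M1=-2/5−1/5·2194/433=-612/433
M: M0=0, M1=-612/433, M2=2194/433, M3=-1548/433, M4=-1649/433, M5=0
seg 0: a=3, c=M0/2=0, d=(M1−M0)/(6·3)=-34/433, b=Δ0−h0·(2M0+M1)/6=485/1299
seg 1: a=2, c=M1/2=-306/433, d=(M2−M1)/(6·2)=1403/2598, b=Δ1−h1·(2M1+M2)/6=-2269/1299
seg 2: a=0, c=M2/2=1097/433, d=(M3−M2)/(6·1)=-1871/1299, b=Δ2−h2·(2M2+M3)/6=2477/1299
seg 3: a=3, c=M3/2=-774/433, d=(M4−M3)/(6·2)=-101/5196, b=Δ3−h3·(2M3+M4)/6=3446/1299
seg 4: a=1, c=M4/2=-1649/866, d=(M5−M4)/(6·1)=1649/2598, b=Δ4−h4·(2M4+M5)/6=-6145/1299
t_q=9/2 → seg 1, τ=3/2; S=2+-2269/1299·τ+-306/433·τ²+1403/2598·τ³=-2685/6928

  seg 0: a=3 b=485/1299 c=0 d=-34/433
  seg 1: a=2 b=-2269/1299 c=-306/433 d=1403/2598
  seg 2: a=0 b=2477/1299 c=1097/433 d=-1871/1299
  seg 3: a=3 b=3446/1299 c=-774/433 d=-101/5196
  seg 4: a=1 b=-6145/1299 c=-1649/866 d=1649/2598
S(9/2) = -2685/6928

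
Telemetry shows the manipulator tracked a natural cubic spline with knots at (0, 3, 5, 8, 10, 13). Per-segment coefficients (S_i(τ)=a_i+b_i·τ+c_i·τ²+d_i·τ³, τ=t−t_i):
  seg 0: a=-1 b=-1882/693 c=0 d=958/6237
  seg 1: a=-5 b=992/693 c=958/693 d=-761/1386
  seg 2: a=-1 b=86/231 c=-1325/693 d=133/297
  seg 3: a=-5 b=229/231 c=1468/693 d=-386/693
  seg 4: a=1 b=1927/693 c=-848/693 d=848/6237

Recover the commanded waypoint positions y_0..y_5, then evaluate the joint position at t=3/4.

y_0=-1 y_1=-5 y_2=-1 y_3=-5 y_4=1 y_5=2
S(3/4) = -7323/2464

y_0 = S_0(0) = a_0 = -1
y_1 = S_1(0) = a_1 = -5
y_2 = S_2(0) = a_2 = -1
y_3 = S_3(0) = a_3 = -5
y_4 = S_4(0) = a_4 = 1
y_5 = S_4(3) = 2
t_q=3/4 is in segment 0 (τ=3/4); S_0(τ)=-7323/2464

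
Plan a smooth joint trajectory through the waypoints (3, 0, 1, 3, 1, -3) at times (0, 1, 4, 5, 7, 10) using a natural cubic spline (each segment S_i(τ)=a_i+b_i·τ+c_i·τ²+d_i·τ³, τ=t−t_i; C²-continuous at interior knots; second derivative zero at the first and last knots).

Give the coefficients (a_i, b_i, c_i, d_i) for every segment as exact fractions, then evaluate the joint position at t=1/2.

  seg 0: a=3 b=-841/250 c=0 d=91/250
  seg 1: a=0 b=-284/125 c=273/250 d=-503/6750
  seg 2: a=1 b=567/250 c=158/375 d=-517/750
  seg 3: a=3 b=391/375 c=-247/150 d=469/1500
  seg 4: a=1 b=-224/125 c=86/375 d=-86/3375
S(1/2) = 2727/2000

Δ: Δ0=-3, Δ1=1/3, Δ2=2, Δ3=-1, Δ4=-4/3
row 1: diag=8, rhs=20; c'=3/8, d'=5/2
row 2: denom=8−3·3/8=55/8; d'=(10−3·5/2)/(55/8)=4/11
row 3: denom=6−1·8/55=322/55; d'=(-18−1·4/11)/(322/55)=-505/161
row 4: denom=10−2·55/161=1500/161; d'=(-2−2·-505/161)/(1500/161)=172/375
back: M4=172/375
back: M3=-505/161−55/161·172/375=-247/75
back: M2=4/11−8/55·-247/75=316/375
back: M1=5/2−3/8·316/375=273/125
M: M0=0, M1=273/125, M2=316/375, M3=-247/75, M4=172/375, M5=0
seg 0: a=3, c=M0/2=0, d=(M1−M0)/(6·1)=91/250, b=Δ0−h0·(2M0+M1)/6=-841/250
seg 1: a=0, c=M1/2=273/250, d=(M2−M1)/(6·3)=-503/6750, b=Δ1−h1·(2M1+M2)/6=-284/125
seg 2: a=1, c=M2/2=158/375, d=(M3−M2)/(6·1)=-517/750, b=Δ2−h2·(2M2+M3)/6=567/250
seg 3: a=3, c=M3/2=-247/150, d=(M4−M3)/(6·2)=469/1500, b=Δ3−h3·(2M3+M4)/6=391/375
seg 4: a=1, c=M4/2=86/375, d=(M5−M4)/(6·3)=-86/3375, b=Δ4−h4·(2M4+M5)/6=-224/125
t_q=1/2 → seg 0, τ=1/2; S=3+-841/250·τ+0·τ²+91/250·τ³=2727/2000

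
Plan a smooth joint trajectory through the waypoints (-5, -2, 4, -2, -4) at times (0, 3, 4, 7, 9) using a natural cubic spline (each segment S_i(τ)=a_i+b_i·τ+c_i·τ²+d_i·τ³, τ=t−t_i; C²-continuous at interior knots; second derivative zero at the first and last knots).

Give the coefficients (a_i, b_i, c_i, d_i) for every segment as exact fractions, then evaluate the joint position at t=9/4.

Δ: Δ0=1, Δ1=6, Δ2=-2, Δ3=-1
row 1: diag=8, rhs=30; c'=1/8, d'=15/4
row 2: denom=8−1·1/8=63/8; d'=(-48−1·15/4)/(63/8)=-46/7
row 3: denom=10−3·8/21=62/7; d'=(6−3·-46/7)/(62/7)=90/31
back: M3=90/31
back: M2=-46/7−8/21·90/31=-238/31
back: M1=15/4−1/8·-238/31=146/31
M: M0=0, M1=146/31, M2=-238/31, M3=90/31, M4=0
seg 0: a=-5, c=M0/2=0, d=(M1−M0)/(6·3)=73/279, b=Δ0−h0·(2M0+M1)/6=-42/31
seg 1: a=-2, c=M1/2=73/31, d=(M2−M1)/(6·1)=-64/31, b=Δ1−h1·(2M1+M2)/6=177/31
seg 2: a=4, c=M2/2=-119/31, d=(M3−M2)/(6·3)=164/279, b=Δ2−h2·(2M2+M3)/6=131/31
seg 3: a=-2, c=M3/2=45/31, d=(M4−M3)/(6·2)=-15/62, b=Δ3−h3·(2M3+M4)/6=-91/31
t_q=9/4 → seg 0, τ=9/4; S=-5+-42/31·τ+0·τ²+73/279·τ³=-10055/1984

  seg 0: a=-5 b=-42/31 c=0 d=73/279
  seg 1: a=-2 b=177/31 c=73/31 d=-64/31
  seg 2: a=4 b=131/31 c=-119/31 d=164/279
  seg 3: a=-2 b=-91/31 c=45/31 d=-15/62
S(9/4) = -10055/1984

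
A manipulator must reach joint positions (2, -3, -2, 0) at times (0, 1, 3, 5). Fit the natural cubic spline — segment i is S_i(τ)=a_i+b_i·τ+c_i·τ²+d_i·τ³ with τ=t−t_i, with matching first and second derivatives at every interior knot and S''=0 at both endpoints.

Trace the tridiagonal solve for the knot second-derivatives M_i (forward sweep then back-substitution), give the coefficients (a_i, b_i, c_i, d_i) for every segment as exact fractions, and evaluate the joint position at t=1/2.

  seg 0: a=2 b=-263/44 c=0 d=43/44
  seg 1: a=-3 b=-67/22 c=129/44 d=-51/88
  seg 2: a=-2 b=19/11 c=-6/11 d=1/11
S(1/2) = -305/352

Δ: Δ0=-5, Δ1=1/2, Δ2=1
row 1: diag=6, rhs=33; c'=1/3, d'=11/2
row 2: denom=8−2·1/3=22/3; d'=(3−2·11/2)/(22/3)=-12/11
back: M2=-12/11
back: M1=11/2−1/3·-12/11=129/22
M: M0=0, M1=129/22, M2=-12/11, M3=0
seg 0: a=2, c=M0/2=0, d=(M1−M0)/(6·1)=43/44, b=Δ0−h0·(2M0+M1)/6=-263/44
seg 1: a=-3, c=M1/2=129/44, d=(M2−M1)/(6·2)=-51/88, b=Δ1−h1·(2M1+M2)/6=-67/22
seg 2: a=-2, c=M2/2=-6/11, d=(M3−M2)/(6·2)=1/11, b=Δ2−h2·(2M2+M3)/6=19/11
t_q=1/2 → seg 0, τ=1/2; S=2+-263/44·τ+0·τ²+43/44·τ³=-305/352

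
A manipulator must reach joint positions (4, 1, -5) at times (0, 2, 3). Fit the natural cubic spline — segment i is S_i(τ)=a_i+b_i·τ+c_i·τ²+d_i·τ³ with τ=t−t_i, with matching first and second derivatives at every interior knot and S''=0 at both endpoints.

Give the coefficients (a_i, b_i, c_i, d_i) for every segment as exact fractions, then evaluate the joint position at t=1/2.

Δ: Δ0=-3/2, Δ1=-6
row 1: diag=6, rhs=-27; c'=1/6, d'=-9/2
back: M1=-9/2
M: M0=0, M1=-9/2, M2=0
seg 0: a=4, c=M0/2=0, d=(M1−M0)/(6·2)=-3/8, b=Δ0−h0·(2M0+M1)/6=0
seg 1: a=1, c=M1/2=-9/4, d=(M2−M1)/(6·1)=3/4, b=Δ1−h1·(2M1+M2)/6=-9/2
t_q=1/2 → seg 0, τ=1/2; S=4+0·τ+0·τ²+-3/8·τ³=253/64

  seg 0: a=4 b=0 c=0 d=-3/8
  seg 1: a=1 b=-9/2 c=-9/4 d=3/4
S(1/2) = 253/64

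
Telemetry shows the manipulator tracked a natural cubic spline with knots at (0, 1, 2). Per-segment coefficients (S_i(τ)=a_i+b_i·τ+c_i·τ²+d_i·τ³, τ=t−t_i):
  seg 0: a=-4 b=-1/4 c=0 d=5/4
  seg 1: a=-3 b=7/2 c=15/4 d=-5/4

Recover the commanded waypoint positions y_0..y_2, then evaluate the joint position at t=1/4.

y_0=-4 y_1=-3 y_2=3
S(1/4) = -1035/256

y_0 = S_0(0) = a_0 = -4
y_1 = S_1(0) = a_1 = -3
y_2 = S_1(1) = 3
t_q=1/4 is in segment 0 (τ=1/4); S_0(τ)=-1035/256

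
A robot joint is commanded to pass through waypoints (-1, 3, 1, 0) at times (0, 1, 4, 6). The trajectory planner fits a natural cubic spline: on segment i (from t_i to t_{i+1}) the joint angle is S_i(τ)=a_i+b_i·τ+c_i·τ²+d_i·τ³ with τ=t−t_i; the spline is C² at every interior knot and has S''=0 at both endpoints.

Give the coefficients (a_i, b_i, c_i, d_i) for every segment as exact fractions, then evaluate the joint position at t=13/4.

Δ: Δ0=4, Δ1=-2/3, Δ2=-1/2
row 1: diag=8, rhs=-28; c'=3/8, d'=-7/2
row 2: denom=10−3·3/8=71/8; d'=(1−3·-7/2)/(71/8)=92/71
back: M2=92/71
back: M1=-7/2−3/8·92/71=-283/71
M: M0=0, M1=-283/71, M2=92/71, M3=0
seg 0: a=-1, c=M0/2=0, d=(M1−M0)/(6·1)=-283/426, b=Δ0−h0·(2M0+M1)/6=1987/426
seg 1: a=3, c=M1/2=-283/142, d=(M2−M1)/(6·3)=125/426, b=Δ1−h1·(2M1+M2)/6=569/213
seg 2: a=1, c=M2/2=46/71, d=(M3−M2)/(6·2)=-23/213, b=Δ2−h2·(2M2+M3)/6=-581/426
t_q=13/4 → seg 1, τ=9/4; S=3+569/213·τ+-283/142·τ²+125/426·τ³=20571/9088

  seg 0: a=-1 b=1987/426 c=0 d=-283/426
  seg 1: a=3 b=569/213 c=-283/142 d=125/426
  seg 2: a=1 b=-581/426 c=46/71 d=-23/213
S(13/4) = 20571/9088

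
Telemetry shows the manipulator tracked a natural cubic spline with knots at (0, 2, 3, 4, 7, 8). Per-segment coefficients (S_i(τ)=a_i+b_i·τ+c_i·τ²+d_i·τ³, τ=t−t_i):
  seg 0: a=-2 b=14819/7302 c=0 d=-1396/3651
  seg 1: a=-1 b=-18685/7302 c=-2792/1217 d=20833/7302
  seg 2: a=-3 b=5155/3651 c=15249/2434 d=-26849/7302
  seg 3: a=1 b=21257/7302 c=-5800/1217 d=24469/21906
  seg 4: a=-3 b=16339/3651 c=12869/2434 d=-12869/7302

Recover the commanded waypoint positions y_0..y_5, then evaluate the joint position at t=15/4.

y_0 = S_0(0) = a_0 = -2
y_1 = S_1(0) = a_1 = -1
y_2 = S_2(0) = a_2 = -3
y_3 = S_3(0) = a_3 = 1
y_4 = S_4(0) = a_4 = -3
y_5 = S_4(1) = 5
t_q=15/4 is in segment 2 (τ=3/4); S_2(τ)=4955/155776

y_0=-2 y_1=-1 y_2=-3 y_3=1 y_4=-3 y_5=5
S(15/4) = 4955/155776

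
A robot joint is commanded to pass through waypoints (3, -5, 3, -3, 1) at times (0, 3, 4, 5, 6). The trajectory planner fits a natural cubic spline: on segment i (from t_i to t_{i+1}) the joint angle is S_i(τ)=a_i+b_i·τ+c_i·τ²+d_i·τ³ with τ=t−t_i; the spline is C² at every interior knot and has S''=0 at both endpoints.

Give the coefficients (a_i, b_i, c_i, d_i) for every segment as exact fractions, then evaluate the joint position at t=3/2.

  seg 0: a=3 b=-1481/174 c=0 d=113/174
  seg 1: a=-5 b=785/87 c=339/58 d=-1195/174
  seg 2: a=3 b=19/174 c=-428/29 d=1505/174
  seg 3: a=-3 b=-301/87 c=649/58 d=-649/174
S(3/2) = -3515/464

Δ: Δ0=-8/3, Δ1=8, Δ2=-6, Δ3=4
row 1: diag=8, rhs=64; c'=1/8, d'=8
row 2: denom=4−1·1/8=31/8; d'=(-84−1·8)/(31/8)=-736/31
row 3: denom=4−1·8/31=116/31; d'=(60−1·-736/31)/(116/31)=649/29
back: M3=649/29
back: M2=-736/31−8/31·649/29=-856/29
back: M1=8−1/8·-856/29=339/29
M: M0=0, M1=339/29, M2=-856/29, M3=649/29, M4=0
seg 0: a=3, c=M0/2=0, d=(M1−M0)/(6·3)=113/174, b=Δ0−h0·(2M0+M1)/6=-1481/174
seg 1: a=-5, c=M1/2=339/58, d=(M2−M1)/(6·1)=-1195/174, b=Δ1−h1·(2M1+M2)/6=785/87
seg 2: a=3, c=M2/2=-428/29, d=(M3−M2)/(6·1)=1505/174, b=Δ2−h2·(2M2+M3)/6=19/174
seg 3: a=-3, c=M3/2=649/58, d=(M4−M3)/(6·1)=-649/174, b=Δ3−h3·(2M3+M4)/6=-301/87
t_q=3/2 → seg 0, τ=3/2; S=3+-1481/174·τ+0·τ²+113/174·τ³=-3515/464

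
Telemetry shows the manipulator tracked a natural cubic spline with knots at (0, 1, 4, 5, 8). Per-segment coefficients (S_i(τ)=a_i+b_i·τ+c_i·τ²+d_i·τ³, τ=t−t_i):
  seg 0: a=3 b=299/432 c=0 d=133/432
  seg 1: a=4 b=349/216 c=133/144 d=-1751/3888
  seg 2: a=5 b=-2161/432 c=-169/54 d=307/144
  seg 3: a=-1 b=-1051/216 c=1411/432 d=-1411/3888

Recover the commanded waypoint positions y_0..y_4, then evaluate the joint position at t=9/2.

y_0=3 y_1=4 y_2=5 y_3=-1 y_4=4
S(9/2) = 6853/3456

y_0 = S_0(0) = a_0 = 3
y_1 = S_1(0) = a_1 = 4
y_2 = S_2(0) = a_2 = 5
y_3 = S_3(0) = a_3 = -1
y_4 = S_3(3) = 4
t_q=9/2 is in segment 2 (τ=1/2); S_2(τ)=6853/3456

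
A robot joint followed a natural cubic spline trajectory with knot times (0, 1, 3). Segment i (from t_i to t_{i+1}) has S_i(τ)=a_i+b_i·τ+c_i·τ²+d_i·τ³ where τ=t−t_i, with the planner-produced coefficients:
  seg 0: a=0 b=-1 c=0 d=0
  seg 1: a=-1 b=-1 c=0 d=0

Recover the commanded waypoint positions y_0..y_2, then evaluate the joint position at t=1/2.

y_0=0 y_1=-1 y_2=-3
S(1/2) = -1/2

y_0 = S_0(0) = a_0 = 0
y_1 = S_1(0) = a_1 = -1
y_2 = S_1(2) = -3
t_q=1/2 is in segment 0 (τ=1/2); S_0(τ)=-1/2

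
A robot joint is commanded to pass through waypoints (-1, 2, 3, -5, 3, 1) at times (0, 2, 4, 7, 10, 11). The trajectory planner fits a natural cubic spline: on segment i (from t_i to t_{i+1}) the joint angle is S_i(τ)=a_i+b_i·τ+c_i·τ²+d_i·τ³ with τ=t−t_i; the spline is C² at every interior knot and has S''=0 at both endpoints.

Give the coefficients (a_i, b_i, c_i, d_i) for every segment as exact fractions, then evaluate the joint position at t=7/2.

  seg 0: a=-1 b=739/503 c=0 d=31/4024
  seg 1: a=2 b=1571/1006 c=93/2012 d=-1161/4024
  seg 2: a=3 b=-863/503 c=-1695/1006 d=12385/27162
  seg 3: a=-5 b=489/1006 c=3650/1509 d=-15319/27162
  seg 4: a=3 b=-115/503 c=-2673/1006 d=891/1006
S(7/2) = 111793/32192

Δ: Δ0=3/2, Δ1=1/2, Δ2=-8/3, Δ3=8/3, Δ4=-2
row 1: diag=8, rhs=-6; c'=1/4, d'=-3/4
row 2: denom=10−2·1/4=19/2; d'=(-19−2·-3/4)/(19/2)=-35/19
row 3: denom=12−3·6/19=210/19; d'=(32−3·-35/19)/(210/19)=713/210
row 4: denom=8−3·19/70=503/70; d'=(-28−3·713/210)/(503/70)=-2673/503
back: M4=-2673/503
back: M3=713/210−19/70·-2673/503=7300/1509
back: M2=-35/19−6/19·7300/1509=-1695/503
back: M1=-3/4−1/4·-1695/503=93/1006
M: M0=0, M1=93/1006, M2=-1695/503, M3=7300/1509, M4=-2673/503, M5=0
seg 0: a=-1, c=M0/2=0, d=(M1−M0)/(6·2)=31/4024, b=Δ0−h0·(2M0+M1)/6=739/503
seg 1: a=2, c=M1/2=93/2012, d=(M2−M1)/(6·2)=-1161/4024, b=Δ1−h1·(2M1+M2)/6=1571/1006
seg 2: a=3, c=M2/2=-1695/1006, d=(M3−M2)/(6·3)=12385/27162, b=Δ2−h2·(2M2+M3)/6=-863/503
seg 3: a=-5, c=M3/2=3650/1509, d=(M4−M3)/(6·3)=-15319/27162, b=Δ3−h3·(2M3+M4)/6=489/1006
seg 4: a=3, c=M4/2=-2673/1006, d=(M5−M4)/(6·1)=891/1006, b=Δ4−h4·(2M4+M5)/6=-115/503
t_q=7/2 → seg 1, τ=3/2; S=2+1571/1006·τ+93/2012·τ²+-1161/4024·τ³=111793/32192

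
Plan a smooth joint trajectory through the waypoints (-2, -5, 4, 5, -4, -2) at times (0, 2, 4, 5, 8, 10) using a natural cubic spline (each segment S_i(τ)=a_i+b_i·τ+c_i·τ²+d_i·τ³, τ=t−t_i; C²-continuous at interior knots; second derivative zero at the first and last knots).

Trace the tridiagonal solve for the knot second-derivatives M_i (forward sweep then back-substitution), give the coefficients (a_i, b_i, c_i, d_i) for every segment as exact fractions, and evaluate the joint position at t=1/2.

  seg 0: a=-2 b=-2586/761 c=0 d=2889/6088
  seg 1: a=-5 b=3495/1522 c=8667/3044 d=-5313/6088
  seg 2: a=4 b=2445/761 c=-1818/761 d=134/761
  seg 3: a=5 b=-789/761 c=-1416/761 d=306/761
  seg 4: a=-4 b=-1023/761 c=1338/761 d=-223/761
S(1/2) = -177271/48704

Δ: Δ0=-3/2, Δ1=9/2, Δ2=1, Δ3=-3, Δ4=1
row 1: diag=8, rhs=36; c'=1/4, d'=9/2
row 2: denom=6−2·1/4=11/2; d'=(-21−2·9/2)/(11/2)=-60/11
row 3: denom=8−1·2/11=86/11; d'=(-24−1·-60/11)/(86/11)=-102/43
row 4: denom=10−3·33/86=761/86; d'=(24−3·-102/43)/(761/86)=2676/761
back: M4=2676/761
back: M3=-102/43−33/86·2676/761=-2832/761
back: M2=-60/11−2/11·-2832/761=-3636/761
back: M1=9/2−1/4·-3636/761=8667/1522
M: M0=0, M1=8667/1522, M2=-3636/761, M3=-2832/761, M4=2676/761, M5=0
seg 0: a=-2, c=M0/2=0, d=(M1−M0)/(6·2)=2889/6088, b=Δ0−h0·(2M0+M1)/6=-2586/761
seg 1: a=-5, c=M1/2=8667/3044, d=(M2−M1)/(6·2)=-5313/6088, b=Δ1−h1·(2M1+M2)/6=3495/1522
seg 2: a=4, c=M2/2=-1818/761, d=(M3−M2)/(6·1)=134/761, b=Δ2−h2·(2M2+M3)/6=2445/761
seg 3: a=5, c=M3/2=-1416/761, d=(M4−M3)/(6·3)=306/761, b=Δ3−h3·(2M3+M4)/6=-789/761
seg 4: a=-4, c=M4/2=1338/761, d=(M5−M4)/(6·2)=-223/761, b=Δ4−h4·(2M4+M5)/6=-1023/761
t_q=1/2 → seg 0, τ=1/2; S=-2+-2586/761·τ+0·τ²+2889/6088·τ³=-177271/48704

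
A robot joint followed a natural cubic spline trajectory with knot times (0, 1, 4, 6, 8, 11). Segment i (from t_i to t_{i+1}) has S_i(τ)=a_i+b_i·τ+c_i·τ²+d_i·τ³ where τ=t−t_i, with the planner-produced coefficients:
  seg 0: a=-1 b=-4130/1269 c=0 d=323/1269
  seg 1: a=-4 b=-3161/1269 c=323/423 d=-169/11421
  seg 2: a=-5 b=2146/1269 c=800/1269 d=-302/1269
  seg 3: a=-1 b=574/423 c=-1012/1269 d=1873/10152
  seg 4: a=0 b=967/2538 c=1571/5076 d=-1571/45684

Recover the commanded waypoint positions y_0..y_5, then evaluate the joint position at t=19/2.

y_0=-1 y_1=-4 y_2=-5 y_3=-1 y_4=0 y_5=3
S(19/2) = 5197/4512

y_0 = S_0(0) = a_0 = -1
y_1 = S_1(0) = a_1 = -4
y_2 = S_2(0) = a_2 = -5
y_3 = S_3(0) = a_3 = -1
y_4 = S_4(0) = a_4 = 0
y_5 = S_4(3) = 3
t_q=19/2 is in segment 4 (τ=3/2); S_4(τ)=5197/4512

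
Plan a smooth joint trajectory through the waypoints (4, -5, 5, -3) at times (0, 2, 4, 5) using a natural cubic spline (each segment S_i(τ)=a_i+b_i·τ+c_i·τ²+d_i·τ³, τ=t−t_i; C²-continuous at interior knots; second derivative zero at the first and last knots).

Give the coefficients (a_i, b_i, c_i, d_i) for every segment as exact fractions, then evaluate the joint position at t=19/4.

Δ: Δ0=-9/2, Δ1=5, Δ2=-8
row 1: diag=8, rhs=57; c'=1/4, d'=57/8
row 2: denom=6−2·1/4=11/2; d'=(-78−2·57/8)/(11/2)=-369/22
back: M2=-369/22
back: M1=57/8−1/4·-369/22=249/22
M: M0=0, M1=249/22, M2=-369/22, M3=0
seg 0: a=4, c=M0/2=0, d=(M1−M0)/(6·2)=83/88, b=Δ0−h0·(2M0+M1)/6=-91/11
seg 1: a=-5, c=M1/2=249/44, d=(M2−M1)/(6·2)=-103/44, b=Δ1−h1·(2M1+M2)/6=67/22
seg 2: a=5, c=M2/2=-369/44, d=(M3−M2)/(6·1)=123/44, b=Δ2−h2·(2M2+M3)/6=-53/22
t_q=19/4 → seg 2, τ=3/4; S=5+-53/22·τ+-369/44·τ²+123/44·τ³=-971/2816

  seg 0: a=4 b=-91/11 c=0 d=83/88
  seg 1: a=-5 b=67/22 c=249/44 d=-103/44
  seg 2: a=5 b=-53/22 c=-369/44 d=123/44
S(19/4) = -971/2816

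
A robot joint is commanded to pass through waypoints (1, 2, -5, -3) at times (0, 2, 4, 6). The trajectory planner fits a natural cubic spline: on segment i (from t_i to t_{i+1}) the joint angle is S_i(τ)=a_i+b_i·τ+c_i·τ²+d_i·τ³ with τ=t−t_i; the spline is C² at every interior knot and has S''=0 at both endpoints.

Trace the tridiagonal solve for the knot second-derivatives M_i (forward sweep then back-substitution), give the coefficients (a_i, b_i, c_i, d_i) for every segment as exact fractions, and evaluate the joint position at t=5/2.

Δ: Δ0=1/2, Δ1=-7/2, Δ2=1
row 1: diag=8, rhs=-24; c'=1/4, d'=-3
row 2: denom=8−2·1/4=15/2; d'=(27−2·-3)/(15/2)=22/5
back: M2=22/5
back: M1=-3−1/4·22/5=-41/10
M: M0=0, M1=-41/10, M2=22/5, M3=0
seg 0: a=1, c=M0/2=0, d=(M1−M0)/(6·2)=-41/120, b=Δ0−h0·(2M0+M1)/6=28/15
seg 1: a=2, c=M1/2=-41/20, d=(M2−M1)/(6·2)=17/24, b=Δ1−h1·(2M1+M2)/6=-67/30
seg 2: a=-5, c=M2/2=11/5, d=(M3−M2)/(6·2)=-11/30, b=Δ2−h2·(2M2+M3)/6=-29/15
t_q=5/2 → seg 1, τ=1/2; S=2+-67/30·τ+-41/20·τ²+17/24·τ³=147/320

  seg 0: a=1 b=28/15 c=0 d=-41/120
  seg 1: a=2 b=-67/30 c=-41/20 d=17/24
  seg 2: a=-5 b=-29/15 c=11/5 d=-11/30
S(5/2) = 147/320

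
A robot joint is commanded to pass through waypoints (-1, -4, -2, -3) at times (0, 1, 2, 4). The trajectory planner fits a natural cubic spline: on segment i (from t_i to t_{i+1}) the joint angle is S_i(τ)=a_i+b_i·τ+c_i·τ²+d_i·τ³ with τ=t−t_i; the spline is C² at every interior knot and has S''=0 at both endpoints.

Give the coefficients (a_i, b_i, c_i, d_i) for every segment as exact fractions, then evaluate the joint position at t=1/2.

Δ: Δ0=-3, Δ1=2, Δ2=-1/2
row 1: diag=4, rhs=30; c'=1/4, d'=15/2
row 2: denom=6−1·1/4=23/4; d'=(-15−1·15/2)/(23/4)=-90/23
back: M2=-90/23
back: M1=15/2−1/4·-90/23=195/23
M: M0=0, M1=195/23, M2=-90/23, M3=0
seg 0: a=-1, c=M0/2=0, d=(M1−M0)/(6·1)=65/46, b=Δ0−h0·(2M0+M1)/6=-203/46
seg 1: a=-4, c=M1/2=195/46, d=(M2−M1)/(6·1)=-95/46, b=Δ1−h1·(2M1+M2)/6=-4/23
seg 2: a=-2, c=M2/2=-45/23, d=(M3−M2)/(6·2)=15/46, b=Δ2−h2·(2M2+M3)/6=97/46
t_q=1/2 → seg 0, τ=1/2; S=-1+-203/46·τ+0·τ²+65/46·τ³=-1115/368

  seg 0: a=-1 b=-203/46 c=0 d=65/46
  seg 1: a=-4 b=-4/23 c=195/46 d=-95/46
  seg 2: a=-2 b=97/46 c=-45/23 d=15/46
S(1/2) = -1115/368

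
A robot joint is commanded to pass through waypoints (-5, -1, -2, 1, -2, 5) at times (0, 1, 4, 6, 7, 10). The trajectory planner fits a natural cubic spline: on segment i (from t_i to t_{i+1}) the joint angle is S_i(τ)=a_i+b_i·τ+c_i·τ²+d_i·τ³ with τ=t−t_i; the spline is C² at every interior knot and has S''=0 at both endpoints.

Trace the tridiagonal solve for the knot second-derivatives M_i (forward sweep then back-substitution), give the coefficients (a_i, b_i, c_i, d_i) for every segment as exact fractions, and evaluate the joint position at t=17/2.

Δ: Δ0=4, Δ1=-1/3, Δ2=3/2, Δ3=-3, Δ4=7/3
row 1: diag=8, rhs=-26; c'=3/8, d'=-13/4
row 2: denom=10−3·3/8=71/8; d'=(11−3·-13/4)/(71/8)=166/71
row 3: denom=6−2·16/71=394/71; d'=(-27−2·166/71)/(394/71)=-2249/394
row 4: denom=8−1·71/394=3081/394; d'=(32−1·-2249/394)/(3081/394)=14857/3081
back: M4=14857/3081
back: M3=-2249/394−71/394·14857/3081=-20264/3081
back: M2=166/71−16/71·-20264/3081=11770/3081
back: M1=-13/4−3/8·11770/3081=-4809/1027
M: M0=0, M1=-4809/1027, M2=11770/3081, M3=-20264/3081, M4=14857/3081, M5=0
seg 0: a=-5, c=M0/2=0, d=(M1−M0)/(6·1)=-1603/2054, b=Δ0−h0·(2M0+M1)/6=9819/2054
seg 1: a=-1, c=M1/2=-4809/2054, d=(M2−M1)/(6·3)=26197/55458, b=Δ1−h1·(2M1+M2)/6=2505/1027
seg 2: a=-2, c=M2/2=5885/3081, d=(M3−M2)/(6·2)=-5339/6162, b=Δ2−h2·(2M2+M3)/6=181/158
seg 3: a=1, c=M3/2=-10132/3081, d=(M4−M3)/(6·1)=11707/6162, b=Δ3−h3·(2M3+M4)/6=-9929/6162
seg 4: a=-2, c=M4/2=14857/6162, d=(M5−M4)/(6·3)=-14857/55458, b=Δ4−h4·(2M4+M5)/6=-2556/1027
t_q=17/2 → seg 4, τ=3/2; S=-2+-2556/1027·τ+14857/6162·τ²+-14857/55458·τ³=-19923/16432

  seg 0: a=-5 b=9819/2054 c=0 d=-1603/2054
  seg 1: a=-1 b=2505/1027 c=-4809/2054 d=26197/55458
  seg 2: a=-2 b=181/158 c=5885/3081 d=-5339/6162
  seg 3: a=1 b=-9929/6162 c=-10132/3081 d=11707/6162
  seg 4: a=-2 b=-2556/1027 c=14857/6162 d=-14857/55458
S(17/2) = -19923/16432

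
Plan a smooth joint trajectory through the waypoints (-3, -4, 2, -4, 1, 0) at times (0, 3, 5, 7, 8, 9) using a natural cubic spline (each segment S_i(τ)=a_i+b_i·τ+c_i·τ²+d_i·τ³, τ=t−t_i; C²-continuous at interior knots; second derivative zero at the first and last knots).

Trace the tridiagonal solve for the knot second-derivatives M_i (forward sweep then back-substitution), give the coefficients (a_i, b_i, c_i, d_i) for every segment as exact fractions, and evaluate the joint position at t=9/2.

  seg 0: a=-3 b=-2620/1191 c=0 d=247/1191
  seg 1: a=-4 b=4049/1191 c=741/397 d=-2461/2382
  seg 2: a=2 b=-1825/1191 c=-1720/397 d=2143/1191
  seg 3: a=-4 b=3251/1191 c=2566/397 d=-4994/1191
  seg 4: a=1 b=3665/1191 c=-2428/397 d=2428/1191
S(9/2) = 11511/6352

Δ: Δ0=-1/3, Δ1=3, Δ2=-3, Δ3=5, Δ4=-1
row 1: diag=10, rhs=20; c'=1/5, d'=2
row 2: denom=8−2·1/5=38/5; d'=(-36−2·2)/(38/5)=-100/19
row 3: denom=6−2·5/19=104/19; d'=(48−2·-100/19)/(104/19)=139/13
row 4: denom=4−1·19/104=397/104; d'=(-36−1·139/13)/(397/104)=-4856/397
back: M4=-4856/397
back: M3=139/13−19/104·-4856/397=5132/397
back: M2=-100/19−5/19·5132/397=-3440/397
back: M1=2−1/5·-3440/397=1482/397
M: M0=0, M1=1482/397, M2=-3440/397, M3=5132/397, M4=-4856/397, M5=0
seg 0: a=-3, c=M0/2=0, d=(M1−M0)/(6·3)=247/1191, b=Δ0−h0·(2M0+M1)/6=-2620/1191
seg 1: a=-4, c=M1/2=741/397, d=(M2−M1)/(6·2)=-2461/2382, b=Δ1−h1·(2M1+M2)/6=4049/1191
seg 2: a=2, c=M2/2=-1720/397, d=(M3−M2)/(6·2)=2143/1191, b=Δ2−h2·(2M2+M3)/6=-1825/1191
seg 3: a=-4, c=M3/2=2566/397, d=(M4−M3)/(6·1)=-4994/1191, b=Δ3−h3·(2M3+M4)/6=3251/1191
seg 4: a=1, c=M4/2=-2428/397, d=(M5−M4)/(6·1)=2428/1191, b=Δ4−h4·(2M4+M5)/6=3665/1191
t_q=9/2 → seg 1, τ=3/2; S=-4+4049/1191·τ+741/397·τ²+-2461/2382·τ³=11511/6352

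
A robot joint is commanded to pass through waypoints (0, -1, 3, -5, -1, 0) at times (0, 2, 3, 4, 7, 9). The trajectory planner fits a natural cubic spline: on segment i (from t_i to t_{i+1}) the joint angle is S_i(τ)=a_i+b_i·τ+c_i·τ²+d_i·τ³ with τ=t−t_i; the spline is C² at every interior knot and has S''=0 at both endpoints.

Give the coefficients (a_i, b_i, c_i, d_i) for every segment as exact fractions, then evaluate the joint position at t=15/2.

Δ: Δ0=-1/2, Δ1=4, Δ2=-8, Δ3=4/3, Δ4=1/2
row 1: diag=6, rhs=27; c'=1/6, d'=9/2
row 2: denom=4−1·1/6=23/6; d'=(-72−1·9/2)/(23/6)=-459/23
row 3: denom=8−1·6/23=178/23; d'=(56−1·-459/23)/(178/23)=1747/178
row 4: denom=10−3·69/178=1573/178; d'=(-5−3·1747/178)/(1573/178)=-6131/1573
back: M4=-6131/1573
back: M3=1747/178−69/178·-6131/1573=17815/1573
back: M2=-459/23−6/23·17815/1573=-36039/1573
back: M1=9/2−1/6·-36039/1573=13085/1573
M: M0=0, M1=13085/1573, M2=-36039/1573, M3=17815/1573, M4=-6131/1573, M5=0
seg 0: a=0, c=M0/2=0, d=(M1−M0)/(6·2)=13085/18876, b=Δ0−h0·(2M0+M1)/6=-30889/9438
seg 1: a=-1, c=M1/2=13085/3146, d=(M2−M1)/(6·1)=-24562/4719, b=Δ1−h1·(2M1+M2)/6=47621/9438
seg 2: a=3, c=M2/2=-36039/3146, d=(M3−M2)/(6·1)=26927/4719, b=Δ2−h2·(2M2+M3)/6=-1931/858
seg 3: a=-5, c=M3/2=17815/3146, d=(M4−M3)/(6·3)=-307/363, b=Δ3−h3·(2M3+M4)/6=-75913/9438
seg 4: a=-1, c=M4/2=-6131/3146, d=(M5−M4)/(6·2)=6131/18876, b=Δ4−h4·(2M4+M5)/6=29243/9438
t_q=15/2 → seg 4, τ=1/2; S=-1+29243/9438·τ+-6131/3146·τ²+6131/18876·τ³=5165/50336

  seg 0: a=0 b=-30889/9438 c=0 d=13085/18876
  seg 1: a=-1 b=47621/9438 c=13085/3146 d=-24562/4719
  seg 2: a=3 b=-1931/858 c=-36039/3146 d=26927/4719
  seg 3: a=-5 b=-75913/9438 c=17815/3146 d=-307/363
  seg 4: a=-1 b=29243/9438 c=-6131/3146 d=6131/18876
S(15/2) = 5165/50336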